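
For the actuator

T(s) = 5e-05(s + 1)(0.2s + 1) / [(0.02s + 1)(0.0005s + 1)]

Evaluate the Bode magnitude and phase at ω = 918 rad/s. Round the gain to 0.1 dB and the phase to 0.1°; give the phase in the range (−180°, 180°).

-7.6 dB, 68.1°

At ω = 918 rad/s:
zero (1 + j918·1) = 1 + j918 → |·| ≈ 918, ∠ ≈ 89.94°
zero (1 + j918·0.2) = 1 + j183.6 → |·| ≈ 183.6, ∠ ≈ 89.69°
pole (1 + j918·0.02) = 1 + j18.36 → |·| ≈ 18.387, ∠ ≈ 86.88°
pole (1 + j918·0.0005) = 1 + j0.459 → |·| ≈ 1.1003, ∠ ≈ 24.66°
|T| = 5e-05 · 918 · 183.6 / (18.387 · 1.1003) ≈ 0.41655
Gain = 20 log₁₀(0.41655) ≈ -7.61 dB
∠T = (89.94° + 89.69°) − (86.88° + 24.66°) = 68.09°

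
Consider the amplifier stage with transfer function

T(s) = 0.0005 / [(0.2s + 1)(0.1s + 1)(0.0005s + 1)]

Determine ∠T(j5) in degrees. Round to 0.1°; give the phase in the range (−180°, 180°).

-71.7°

At ω = 5 rad/s:
pole (1 + j5·0.2) = 1 + j1 → |·| ≈ 1.4142, ∠ ≈ 45.00°
pole (1 + j5·0.1) = 1 + j0.5 → |·| ≈ 1.118, ∠ ≈ 26.57°
pole (1 + j5·0.0005) = 1 + j0.0025 → |·| ≈ 1, ∠ ≈ 0.14°
∠T = (0°) − (45.00° + 26.57° + 0.14°) = -71.71°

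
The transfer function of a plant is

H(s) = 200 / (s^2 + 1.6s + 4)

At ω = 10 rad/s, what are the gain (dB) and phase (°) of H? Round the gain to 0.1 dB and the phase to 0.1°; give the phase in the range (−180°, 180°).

At s = jω = j10:
quadratic: (j10)² + 1.6·j10 + 4 = -96 + j16 → |·| ≈ 97.324, ∠ ≈ 170.54°
|H| = 200 / 97.324 ≈ 2.055
Gain = 20 log₁₀(2.055) ≈ 6.26 dB
∠H = 0.00° − 170.54° = -170.54°

6.3 dB, -170.5°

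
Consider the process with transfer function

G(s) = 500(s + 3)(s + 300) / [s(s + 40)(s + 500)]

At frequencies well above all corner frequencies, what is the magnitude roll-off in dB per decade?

Each pole contributes −20 dB/decade at high frequency; each zero contributes +20 dB/decade.
Net: 2 zero(s) − 3 pole(s) → -20 dB/decade.

-20 dB/decade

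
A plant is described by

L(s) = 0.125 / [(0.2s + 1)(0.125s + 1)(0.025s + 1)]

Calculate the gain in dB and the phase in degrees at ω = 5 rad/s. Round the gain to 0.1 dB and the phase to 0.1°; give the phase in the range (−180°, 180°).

At ω = 5 rad/s:
pole (1 + j5·0.2) = 1 + j1 → |·| ≈ 1.4142, ∠ ≈ 45.00°
pole (1 + j5·0.125) = 1 + j0.625 → |·| ≈ 1.1792, ∠ ≈ 32.01°
pole (1 + j5·0.025) = 1 + j0.125 → |·| ≈ 1.0078, ∠ ≈ 7.13°
|L| = 0.125 · 1 / (1.4142 · 1.1792 · 1.0078) ≈ 0.074377
Gain = 20 log₁₀(0.074377) ≈ -22.57 dB
∠L = (0°) − (45.00° + 32.01° + 7.13°) = -84.14°

-22.6 dB, -84.1°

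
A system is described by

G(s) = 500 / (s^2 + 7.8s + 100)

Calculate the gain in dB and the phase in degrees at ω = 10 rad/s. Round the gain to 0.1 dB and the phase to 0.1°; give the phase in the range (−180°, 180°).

16.1 dB, -90.0°

At s = jω = j10:
quadratic: (j10)² + 7.8·j10 + 100 = 0 + j78 → |·| ≈ 78, ∠ ≈ 90.00°
|G| = 500 / 78 ≈ 6.4103
Gain = 20 log₁₀(6.4103) ≈ 16.14 dB
∠G = 0.00° − 90.00° = -90.00°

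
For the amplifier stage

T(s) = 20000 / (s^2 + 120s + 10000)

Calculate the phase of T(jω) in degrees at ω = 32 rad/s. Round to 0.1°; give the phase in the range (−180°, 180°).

At s = jω = j32:
quadratic: (j32)² + 120·j32 + 10000 = 8976 + j3840 → |·| ≈ 9762.9, ∠ ≈ 23.16°
∠T = 0.00° − 23.16° = -23.16°

-23.2°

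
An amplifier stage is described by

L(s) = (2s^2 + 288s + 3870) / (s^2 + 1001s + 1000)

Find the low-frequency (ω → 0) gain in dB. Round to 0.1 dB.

L(0) = 3870 / 1000 = 3.87
20 log₁₀(3.87) ≈ 11.75 dB

11.8 dB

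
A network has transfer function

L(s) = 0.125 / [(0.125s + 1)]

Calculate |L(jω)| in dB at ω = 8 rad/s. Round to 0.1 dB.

At ω = 8 rad/s:
pole (1 + j8·0.125) = 1 + j1 → |·| ≈ 1.4142, ∠ ≈ 45.00°
|L| = 0.125 · 1 / (1.4142) ≈ 0.088389
Gain = 20 log₁₀(0.088389) ≈ -21.07 dB

-21.1 dB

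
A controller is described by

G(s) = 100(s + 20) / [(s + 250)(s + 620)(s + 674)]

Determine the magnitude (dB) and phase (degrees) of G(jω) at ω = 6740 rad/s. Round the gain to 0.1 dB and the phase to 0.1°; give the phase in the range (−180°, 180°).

At s = jω = j6740:
zero (s+20): 20 + j6740 → |·| = √(20²+6740²) = √45428000 ≈ 6740, ∠ = arctan(6740/20) ≈ 89.83°
pole (s+250): 250 + j6740 → |·| = √(250²+6740²) = √45490100 ≈ 6744.6, ∠ = arctan(6740/250) ≈ 87.88°
pole (s+620): 620 + j6740 → |·| = √(620²+6740²) = √45812000 ≈ 6768.5, ∠ = arctan(6740/620) ≈ 84.74°
pole (s+674): 674 + j6740 → |·| = √(674²+6740²) = √45881876 ≈ 6773.6, ∠ = arctan(6740/674) ≈ 84.29°
|G| = 100 · 6740 / 3.0922e+11 ≈ 2.1797e-06
Gain = 20 log₁₀(2.1797e-06) ≈ -113.23 dB
∠G = 89.83° − 256.91° = -167.08°

-113.2 dB, -167.1°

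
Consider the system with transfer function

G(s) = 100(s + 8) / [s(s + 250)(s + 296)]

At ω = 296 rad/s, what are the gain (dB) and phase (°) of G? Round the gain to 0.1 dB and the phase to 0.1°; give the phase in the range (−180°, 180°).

At s = jω = j296:
zero (s+8): 8 + j296 → |·| = √(8²+296²) = √87680 ≈ 296.11, ∠ = arctan(296/8) ≈ 88.45°
pole (s+250): 250 + j296 → |·| = √(250²+296²) = √150116 ≈ 387.45, ∠ = arctan(296/250) ≈ 49.82°
pole (s+296): 296 + j296 → |·| = √(296²+296²) = √175232 ≈ 418.61, ∠ = arctan(296/296) ≈ 45.00°
pole at origin: |s| = 296, ∠ = 90.00° (in denominator)
|G| = 100 · 296.11 / 4.8008e+07 ≈ 0.00061679
Gain = 20 log₁₀(0.00061679) ≈ -64.20 dB
∠G = 88.45° − 184.82° = -96.37°

-64.2 dB, -96.4°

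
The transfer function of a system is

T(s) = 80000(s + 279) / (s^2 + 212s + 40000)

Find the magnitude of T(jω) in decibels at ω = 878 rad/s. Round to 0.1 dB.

39.8 dB

At s = jω = j878:
zero (s+279): 279 + j878 → |·| = √(279²+878²) = √848725 ≈ 921.26, ∠ = arctan(878/279) ≈ 72.37°
quadratic: (j878)² + 212·j878 + 40000 = -730884 + j186136 → |·| ≈ 7.5421e+05, ∠ ≈ 165.71°
|T| = 80000 · 921.26 / 7.5421e+05 ≈ 97.719
Gain = 20 log₁₀(97.719) ≈ 39.80 dB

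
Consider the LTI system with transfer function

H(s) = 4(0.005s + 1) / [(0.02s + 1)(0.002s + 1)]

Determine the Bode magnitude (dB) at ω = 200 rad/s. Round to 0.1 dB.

At ω = 200 rad/s:
zero (1 + j200·0.005) = 1 + j1 → |·| ≈ 1.4142, ∠ ≈ 45.00°
pole (1 + j200·0.02) = 1 + j4 → |·| ≈ 4.1231, ∠ ≈ 75.96°
pole (1 + j200·0.002) = 1 + j0.4 → |·| ≈ 1.077, ∠ ≈ 21.80°
|H| = 4 · 1.4142 / (4.1231 · 1.077) ≈ 1.2739
Gain = 20 log₁₀(1.2739) ≈ 2.10 dB

2.1 dB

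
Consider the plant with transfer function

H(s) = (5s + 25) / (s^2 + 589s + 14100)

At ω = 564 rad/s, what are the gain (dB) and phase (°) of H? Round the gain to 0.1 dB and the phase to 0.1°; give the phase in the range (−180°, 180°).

-44.1 dB, -43.0°

Substitute s = j564:
Numerator: 5(j564) + 25 = 25 + j2820
Denominator: (j564)^2 + 589(j564) + 14100 = -303996 + j332196
|N| = √(25² + 2820²) ≈ 2820.1, ∠N ≈ 89.49°
|D| = √(303996² + 332196²) ≈ 4.503e+05, ∠D ≈ 132.46°
|H| = 2820.1 / 4.503e+05 ≈ 0.0062627
Gain = 20 log₁₀(0.0062627) ≈ -44.06 dB
∠H = 89.49° − 132.46° = -42.97°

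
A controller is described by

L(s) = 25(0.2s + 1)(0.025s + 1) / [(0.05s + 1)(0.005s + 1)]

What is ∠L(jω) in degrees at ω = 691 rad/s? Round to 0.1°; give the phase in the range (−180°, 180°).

At ω = 691 rad/s:
zero (1 + j691·0.2) = 1 + j138.2 → |·| ≈ 138.2, ∠ ≈ 89.59°
zero (1 + j691·0.025) = 1 + j17.275 → |·| ≈ 17.304, ∠ ≈ 86.69°
pole (1 + j691·0.05) = 1 + j34.55 → |·| ≈ 34.564, ∠ ≈ 88.34°
pole (1 + j691·0.005) = 1 + j3.455 → |·| ≈ 3.5968, ∠ ≈ 73.86°
∠L = (89.59° + 86.69°) − (88.34° + 73.86°) = 14.08°

14.1°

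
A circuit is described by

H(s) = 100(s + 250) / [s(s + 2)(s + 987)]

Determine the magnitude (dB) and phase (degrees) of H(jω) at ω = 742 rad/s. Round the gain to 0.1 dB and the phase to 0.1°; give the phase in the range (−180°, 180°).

-78.8 dB, -145.4°

At s = jω = j742:
zero (s+250): 250 + j742 → |·| = √(250²+742²) = √613064 ≈ 782.98, ∠ = arctan(742/250) ≈ 71.38°
pole (s+2): 2 + j742 → |·| = √(2²+742²) = √550568 ≈ 742, ∠ = arctan(742/2) ≈ 89.85°
pole (s+987): 987 + j742 → |·| = √(987²+742²) = √1524733 ≈ 1234.8, ∠ = arctan(742/987) ≈ 36.93°
pole at origin: |s| = 742, ∠ = 90.00° (in denominator)
|H| = 100 · 782.98 / 6.7984e+08 ≈ 0.00011517
Gain = 20 log₁₀(0.00011517) ≈ -78.77 dB
∠H = 71.38° − 216.78° = -145.40°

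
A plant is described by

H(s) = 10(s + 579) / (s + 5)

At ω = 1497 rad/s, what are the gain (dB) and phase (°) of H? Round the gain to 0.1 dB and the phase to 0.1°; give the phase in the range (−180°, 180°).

At s = jω = j1497:
zero (s+579): 579 + j1497 → |·| = √(579²+1497²) = √2576250 ≈ 1605.1, ∠ = arctan(1497/579) ≈ 68.85°
pole (s+5): 5 + j1497 → |·| = √(5²+1497²) = √2241034 ≈ 1497, ∠ = arctan(1497/5) ≈ 89.81°
|H| = 10 · 1605.1 / 1497 ≈ 10.722
Gain = 20 log₁₀(10.722) ≈ 20.61 dB
∠H = 68.85° − 89.81° = -20.96°

20.6 dB, -21.0°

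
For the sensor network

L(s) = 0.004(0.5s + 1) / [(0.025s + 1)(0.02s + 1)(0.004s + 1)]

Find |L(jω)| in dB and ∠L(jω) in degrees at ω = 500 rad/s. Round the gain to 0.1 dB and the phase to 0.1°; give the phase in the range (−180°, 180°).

At ω = 500 rad/s:
zero (1 + j500·0.5) = 1 + j250 → |·| ≈ 250, ∠ ≈ 89.77°
pole (1 + j500·0.025) = 1 + j12.5 → |·| ≈ 12.54, ∠ ≈ 85.43°
pole (1 + j500·0.02) = 1 + j10 → |·| ≈ 10.05, ∠ ≈ 84.29°
pole (1 + j500·0.004) = 1 + j2 → |·| ≈ 2.2361, ∠ ≈ 63.43°
|L| = 0.004 · 250 / (12.54 · 10.05 · 2.2361) ≈ 0.0035485
Gain = 20 log₁₀(0.0035485) ≈ -49.00 dB
∠L = (89.77°) − (85.43° + 84.29° + 63.43°) = -143.38°

-49.0 dB, -143.4°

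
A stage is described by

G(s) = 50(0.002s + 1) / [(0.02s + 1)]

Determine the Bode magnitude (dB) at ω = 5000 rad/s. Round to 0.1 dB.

14.0 dB

At ω = 5000 rad/s:
zero (1 + j5000·0.002) = 1 + j10 → |·| ≈ 10.05, ∠ ≈ 84.29°
pole (1 + j5000·0.02) = 1 + j100 → |·| ≈ 100, ∠ ≈ 89.43°
|G| = 50 · 10.05 / (100) ≈ 5.025
Gain = 20 log₁₀(5.025) ≈ 14.02 dB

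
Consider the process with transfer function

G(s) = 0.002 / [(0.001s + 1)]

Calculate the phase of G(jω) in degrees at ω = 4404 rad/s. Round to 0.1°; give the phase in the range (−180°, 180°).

-77.2°

At ω = 4404 rad/s:
pole (1 + j4404·0.001) = 1 + j4.404 → |·| ≈ 4.5161, ∠ ≈ 77.21°
∠G = (0°) − (77.21°) = -77.21°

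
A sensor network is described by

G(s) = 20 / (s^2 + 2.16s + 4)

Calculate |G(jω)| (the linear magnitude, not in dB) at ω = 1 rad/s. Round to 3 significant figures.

5.41

At s = jω = j1:
quadratic: (j1)² + 2.16·j1 + 4 = 3 + j2.16 → |·| ≈ 3.6967, ∠ ≈ 35.75°
|G| = 20 / 3.6967 ≈ 5.4102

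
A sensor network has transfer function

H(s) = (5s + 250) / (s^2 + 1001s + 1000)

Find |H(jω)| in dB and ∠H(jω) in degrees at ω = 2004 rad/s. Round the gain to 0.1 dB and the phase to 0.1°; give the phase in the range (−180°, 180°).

-53.0 dB, -64.9°

Substitute s = j2004:
Numerator: 5(j2004) + 250 = 250 + j10020
Denominator: (j2004)^2 + 1001(j2004) + 1000 = -4015016 + j2006004
|N| = √(250² + 10020²) ≈ 10023, ∠N ≈ 88.57°
|D| = √(4015016² + 2006004²) ≈ 4.4883e+06, ∠D ≈ 153.45°
|H| = 10023 / 4.4883e+06 ≈ 0.0022331
Gain = 20 log₁₀(0.0022331) ≈ -53.02 dB
∠H = 88.57° − 153.45° = -64.88°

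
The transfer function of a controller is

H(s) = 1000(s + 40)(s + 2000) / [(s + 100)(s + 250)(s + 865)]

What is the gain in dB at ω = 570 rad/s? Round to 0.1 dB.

10.1 dB

At s = jω = j570:
zero (s+40): 40 + j570 → |·| = √(40²+570²) = √326500 ≈ 571.4, ∠ = arctan(570/40) ≈ 85.99°
zero (s+2000): 2000 + j570 → |·| = √(2000²+570²) = √4324900 ≈ 2079.6, ∠ = arctan(570/2000) ≈ 15.91°
pole (s+100): 100 + j570 → |·| = √(100²+570²) = √334900 ≈ 578.71, ∠ = arctan(570/100) ≈ 80.05°
pole (s+250): 250 + j570 → |·| = √(250²+570²) = √387400 ≈ 622.41, ∠ = arctan(570/250) ≈ 66.32°
pole (s+865): 865 + j570 → |·| = √(865²+570²) = √1073125 ≈ 1035.9, ∠ = arctan(570/865) ≈ 33.38°
|H| = 1000 · 1.1883e+06 / 3.7313e+08 ≈ 3.1847
Gain = 20 log₁₀(3.1847) ≈ 10.06 dB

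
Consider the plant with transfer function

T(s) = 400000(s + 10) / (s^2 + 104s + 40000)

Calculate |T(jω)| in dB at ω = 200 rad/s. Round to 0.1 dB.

At s = jω = j200:
zero (s+10): 10 + j200 → |·| = √(10²+200²) = √40100 ≈ 200.25, ∠ = arctan(200/10) ≈ 87.14°
quadratic: (j200)² + 104·j200 + 40000 = 0 + j20800 → |·| ≈ 20800, ∠ ≈ 90.00°
|T| = 400000 · 200.25 / 20800 ≈ 3851
Gain = 20 log₁₀(3851) ≈ 71.71 dB

71.7 dB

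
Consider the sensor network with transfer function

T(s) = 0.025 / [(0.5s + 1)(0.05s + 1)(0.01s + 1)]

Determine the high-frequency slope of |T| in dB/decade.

-60 dB/decade

Each pole contributes −20 dB/decade at high frequency; each zero contributes +20 dB/decade.
Net: 0 zero(s) − 3 pole(s) → -60 dB/decade.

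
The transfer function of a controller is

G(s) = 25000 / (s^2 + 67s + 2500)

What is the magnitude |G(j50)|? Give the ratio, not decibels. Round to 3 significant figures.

7.46

At s = jω = j50:
quadratic: (j50)² + 67·j50 + 2500 = 0 + j3350 → |·| ≈ 3350, ∠ ≈ 90.00°
|G| = 25000 / 3350 ≈ 7.4627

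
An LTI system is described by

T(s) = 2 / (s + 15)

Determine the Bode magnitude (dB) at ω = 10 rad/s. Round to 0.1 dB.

Substitute s = j10:
Numerator: 2 = 2 + j0
Denominator: (j10) + 15 = 15 + j10
|N| = √(2² + 0²) ≈ 2, ∠N ≈ 0.00°
|D| = √(15² + 10²) ≈ 18.028, ∠D ≈ 33.69°
|T| = 2 / 18.028 ≈ 0.11094
Gain = 20 log₁₀(0.11094) ≈ -19.10 dB

-19.1 dB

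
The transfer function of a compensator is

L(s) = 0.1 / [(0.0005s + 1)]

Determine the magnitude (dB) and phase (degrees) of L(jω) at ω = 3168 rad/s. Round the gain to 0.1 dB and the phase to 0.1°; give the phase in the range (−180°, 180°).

-25.5 dB, -57.7°

At ω = 3168 rad/s:
pole (1 + j3168·0.0005) = 1 + j1.584 → |·| ≈ 1.8732, ∠ ≈ 57.74°
|L| = 0.1 · 1 / (1.8732) ≈ 0.053385
Gain = 20 log₁₀(0.053385) ≈ -25.45 dB
∠L = (0°) − (57.74°) = -57.74°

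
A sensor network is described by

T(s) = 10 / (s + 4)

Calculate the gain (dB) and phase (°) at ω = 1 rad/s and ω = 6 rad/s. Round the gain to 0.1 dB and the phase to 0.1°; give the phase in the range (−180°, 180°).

ω = 1: 7.7 dB, -14.0°; ω = 6: 2.8 dB, -56.3°

At s = jω = j1:
pole (s+4): 4 + j1 → |·| = √(4²+1²) = √17 ≈ 4.1231, ∠ = arctan(1/4) ≈ 14.04°
|T| = 10 / 4.1231 ≈ 2.4254
Gain = 20 log₁₀(2.4254) ≈ 7.70 dB
∠T = 0.00° − 14.04° = -14.04°

At s = jω = j6:
pole (s+4): 4 + j6 → |·| = √(4²+6²) = √52 ≈ 7.2111, ∠ = arctan(6/4) ≈ 56.31°
|T| = 10 / 7.2111 ≈ 1.3868
Gain = 20 log₁₀(1.3868) ≈ 2.84 dB
∠T = 0.00° − 56.31° = -56.31°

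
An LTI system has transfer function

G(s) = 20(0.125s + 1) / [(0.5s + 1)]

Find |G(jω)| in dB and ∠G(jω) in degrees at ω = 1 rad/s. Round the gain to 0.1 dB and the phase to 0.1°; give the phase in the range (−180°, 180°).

At ω = 1 rad/s:
zero (1 + j1·0.125) = 1 + j0.125 → |·| ≈ 1.0078, ∠ ≈ 7.13°
pole (1 + j1·0.5) = 1 + j0.5 → |·| ≈ 1.118, ∠ ≈ 26.57°
|G| = 20 · 1.0078 / (1.118) ≈ 18.029
Gain = 20 log₁₀(18.029) ≈ 25.12 dB
∠G = (7.13°) − (26.57°) = -19.44°

25.1 dB, -19.4°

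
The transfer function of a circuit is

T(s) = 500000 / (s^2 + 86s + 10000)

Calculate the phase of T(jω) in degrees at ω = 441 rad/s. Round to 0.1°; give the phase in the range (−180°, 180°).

-168.4°

At s = jω = j441:
quadratic: (j441)² + 86·j441 + 10000 = -184481 + j37926 → |·| ≈ 1.8834e+05, ∠ ≈ 168.38°
∠T = 0.00° − 168.38° = -168.38°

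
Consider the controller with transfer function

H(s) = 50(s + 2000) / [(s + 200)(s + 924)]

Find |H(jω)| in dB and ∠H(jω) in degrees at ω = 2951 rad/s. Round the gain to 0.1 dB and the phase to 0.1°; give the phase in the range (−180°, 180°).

At s = jω = j2951:
zero (s+2000): 2000 + j2951 → |·| = √(2000²+2951²) = √12708401 ≈ 3564.9, ∠ = arctan(2951/2000) ≈ 55.87°
pole (s+200): 200 + j2951 → |·| = √(200²+2951²) = √8748401 ≈ 2957.8, ∠ = arctan(2951/200) ≈ 86.12°
pole (s+924): 924 + j2951 → |·| = √(924²+2951²) = √9562177 ≈ 3092.3, ∠ = arctan(2951/924) ≈ 72.61°
|H| = 50 · 3564.9 / 9.1464e+06 ≈ 0.019488
Gain = 20 log₁₀(0.019488) ≈ -34.20 dB
∠H = 55.87° − 158.73° = -102.86°

-34.2 dB, -102.9°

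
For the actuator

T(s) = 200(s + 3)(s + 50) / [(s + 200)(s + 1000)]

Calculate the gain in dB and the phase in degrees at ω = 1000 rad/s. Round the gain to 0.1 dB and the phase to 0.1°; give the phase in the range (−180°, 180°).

42.9 dB, 53.3°

At s = jω = j1000:
zero (s+3): 3 + j1000 → |·| = √(3²+1000²) = √1000009 ≈ 1000, ∠ = arctan(1000/3) ≈ 89.83°
zero (s+50): 50 + j1000 → |·| = √(50²+1000²) = √1002500 ≈ 1001.2, ∠ = arctan(1000/50) ≈ 87.14°
pole (s+200): 200 + j1000 → |·| = √(200²+1000²) = √1040000 ≈ 1019.8, ∠ = arctan(1000/200) ≈ 78.69°
pole (s+1000): 1000 + j1000 → |·| = √(1000²+1000²) = √2000000 ≈ 1414.2, ∠ = arctan(1000/1000) ≈ 45.00°
|T| = 200 · 1.0012e+06 / 1.4422e+06 ≈ 138.84
Gain = 20 log₁₀(138.84) ≈ 42.85 dB
∠T = 176.97° − 123.69° = 53.28°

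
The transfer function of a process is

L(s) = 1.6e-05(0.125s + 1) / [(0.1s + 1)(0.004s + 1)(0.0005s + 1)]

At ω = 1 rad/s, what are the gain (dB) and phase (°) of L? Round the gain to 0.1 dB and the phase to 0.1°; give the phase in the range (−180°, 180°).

At ω = 1 rad/s:
zero (1 + j1·0.125) = 1 + j0.125 → |·| ≈ 1.0078, ∠ ≈ 7.13°
pole (1 + j1·0.1) = 1 + j0.1 → |·| ≈ 1.005, ∠ ≈ 5.71°
pole (1 + j1·0.004) = 1 + j0.004 → |·| ≈ 1, ∠ ≈ 0.23°
pole (1 + j1·0.0005) = 1 + j0.0005 → |·| ≈ 1, ∠ ≈ 0.03°
|L| = 1.6e-05 · 1.0078 / (1.005 · 1 · 1) ≈ 1.6045e-05
Gain = 20 log₁₀(1.6045e-05) ≈ -95.89 dB
∠L = (7.13°) − (5.71° + 0.23° + 0.03°) = 1.16°

-95.9 dB, 1.2°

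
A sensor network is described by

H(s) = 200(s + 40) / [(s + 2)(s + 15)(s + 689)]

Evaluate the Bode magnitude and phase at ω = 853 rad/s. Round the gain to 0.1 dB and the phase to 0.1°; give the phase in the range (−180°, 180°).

-73.4 dB, -142.6°

At s = jω = j853:
zero (s+40): 40 + j853 → |·| = √(40²+853²) = √729209 ≈ 853.94, ∠ = arctan(853/40) ≈ 87.32°
pole (s+2): 2 + j853 → |·| = √(2²+853²) = √727613 ≈ 853, ∠ = arctan(853/2) ≈ 89.87°
pole (s+15): 15 + j853 → |·| = √(15²+853²) = √727834 ≈ 853.13, ∠ = arctan(853/15) ≈ 88.99°
pole (s+689): 689 + j853 → |·| = √(689²+853²) = √1202330 ≈ 1096.5, ∠ = arctan(853/689) ≈ 51.07°
|H| = 200 · 853.94 / 7.9794e+08 ≈ 0.00021404
Gain = 20 log₁₀(0.00021404) ≈ -73.39 dB
∠H = 87.32° − 229.93° = -142.61°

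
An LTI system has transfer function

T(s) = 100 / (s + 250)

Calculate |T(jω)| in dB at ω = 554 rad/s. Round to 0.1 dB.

Substitute s = j554:
Numerator: 100 = 100 + j0
Denominator: (j554) + 250 = 250 + j554
|N| = √(100² + 0²) ≈ 100, ∠N ≈ 0.00°
|D| = √(250² + 554²) ≈ 607.8, ∠D ≈ 65.71°
|T| = 100 / 607.8 ≈ 0.16453
Gain = 20 log₁₀(0.16453) ≈ -15.68 dB

-15.7 dB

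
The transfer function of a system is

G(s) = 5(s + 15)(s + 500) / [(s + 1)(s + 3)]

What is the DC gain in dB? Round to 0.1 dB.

G(0) = 5·15·500 / (1·3) = 12500
20 log₁₀(12500) ≈ 81.94 dB

81.9 dB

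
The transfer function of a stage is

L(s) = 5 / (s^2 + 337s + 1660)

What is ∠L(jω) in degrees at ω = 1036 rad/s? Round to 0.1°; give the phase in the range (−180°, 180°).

-162.0°

Substitute s = j1036:
Numerator: 5 = 5 + j0
Denominator: (j1036)^2 + 337(j1036) + 1660 = -1071636 + j349132
|N| = √(5² + 0²) ≈ 5, ∠N ≈ 0.00°
|D| = √(1071636² + 349132²) ≈ 1.1271e+06, ∠D ≈ 161.95°
∠L = 0.00° − 161.95° = -161.95°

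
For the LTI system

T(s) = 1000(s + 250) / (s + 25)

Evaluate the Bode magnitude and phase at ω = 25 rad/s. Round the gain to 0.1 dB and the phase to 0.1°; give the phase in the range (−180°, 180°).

77.0 dB, -39.3°

At s = jω = j25:
zero (s+250): 250 + j25 → |·| = √(250²+25²) = √63125 ≈ 251.25, ∠ = arctan(25/250) ≈ 5.71°
pole (s+25): 25 + j25 → |·| = √(25²+25²) = √1250 ≈ 35.355, ∠ = arctan(25/25) ≈ 45.00°
|T| = 1000 · 251.25 / 35.355 ≈ 7106.5
Gain = 20 log₁₀(7106.5) ≈ 77.03 dB
∠T = 5.71° − 45.00° = -39.29°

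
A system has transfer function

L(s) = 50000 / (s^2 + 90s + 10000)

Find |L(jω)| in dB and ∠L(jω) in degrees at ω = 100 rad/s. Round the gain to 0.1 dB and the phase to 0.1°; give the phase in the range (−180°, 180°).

14.9 dB, -90.0°

At s = jω = j100:
quadratic: (j100)² + 90·j100 + 10000 = 0 + j9000 → |·| ≈ 9000, ∠ ≈ 90.00°
|L| = 50000 / 9000 ≈ 5.5556
Gain = 20 log₁₀(5.5556) ≈ 14.89 dB
∠L = 0.00° − 90.00° = -90.00°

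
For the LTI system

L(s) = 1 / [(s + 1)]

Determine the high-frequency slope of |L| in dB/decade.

-20 dB/decade

Each pole contributes −20 dB/decade at high frequency; each zero contributes +20 dB/decade.
Net: 0 zero(s) − 1 pole(s) → -20 dB/decade.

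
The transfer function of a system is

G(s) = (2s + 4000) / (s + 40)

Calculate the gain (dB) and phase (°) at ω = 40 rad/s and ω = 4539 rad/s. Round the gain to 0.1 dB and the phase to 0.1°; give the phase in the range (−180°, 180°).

ω = 40: 37.0 dB, -43.9°; ω = 4539: 6.8 dB, -23.3°

Substitute s = j40:
Numerator: 2(j40) + 4000 = 4000 + j80
Denominator: (j40) + 40 = 40 + j40
|N| = √(4000² + 80²) ≈ 4000.8, ∠N ≈ 1.15°
|D| = √(40² + 40²) ≈ 56.569, ∠D ≈ 45.00°
|G| = 4000.8 / 56.569 ≈ 70.724
Gain = 20 log₁₀(70.724) ≈ 36.99 dB
∠G = 1.15° − 45.00° = -43.85°

Substitute s = j4539:
Numerator: 2(j4539) + 4000 = 4000 + j9078
Denominator: (j4539) + 40 = 40 + j4539
|N| = √(4000² + 9078²) ≈ 9920.2, ∠N ≈ 66.22°
|D| = √(40² + 4539²) ≈ 4539.2, ∠D ≈ 89.50°
|G| = 9920.2 / 4539.2 ≈ 2.1855
Gain = 20 log₁₀(2.1855) ≈ 6.79 dB
∠G = 66.22° − 89.50° = -23.28°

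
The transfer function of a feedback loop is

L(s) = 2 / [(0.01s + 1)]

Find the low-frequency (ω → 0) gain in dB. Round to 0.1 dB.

L(0) = 2 · 1 / 1 = 2
20 log₁₀(2) ≈ 6.02 dB

6.0 dB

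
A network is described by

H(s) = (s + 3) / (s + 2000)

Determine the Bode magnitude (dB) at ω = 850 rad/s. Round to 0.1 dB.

Substitute s = j850:
Numerator: (j850) + 3 = 3 + j850
Denominator: (j850) + 2000 = 2000 + j850
|N| = √(3² + 850²) ≈ 850.01, ∠N ≈ 89.80°
|D| = √(2000² + 850²) ≈ 2173.1, ∠D ≈ 23.03°
|H| = 850.01 / 2173.1 ≈ 0.39115
Gain = 20 log₁₀(0.39115) ≈ -8.15 dB

-8.2 dB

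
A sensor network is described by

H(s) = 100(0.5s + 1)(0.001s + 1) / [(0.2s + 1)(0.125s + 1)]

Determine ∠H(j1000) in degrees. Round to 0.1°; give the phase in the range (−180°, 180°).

-44.4°

At ω = 1000 rad/s:
zero (1 + j1000·0.5) = 1 + j500 → |·| ≈ 500, ∠ ≈ 89.89°
zero (1 + j1000·0.001) = 1 + j1 → |·| ≈ 1.4142, ∠ ≈ 45.00°
pole (1 + j1000·0.2) = 1 + j200 → |·| ≈ 200, ∠ ≈ 89.71°
pole (1 + j1000·0.125) = 1 + j125 → |·| ≈ 125, ∠ ≈ 89.54°
∠H = (89.89° + 45.00°) − (89.71° + 89.54°) = -44.36°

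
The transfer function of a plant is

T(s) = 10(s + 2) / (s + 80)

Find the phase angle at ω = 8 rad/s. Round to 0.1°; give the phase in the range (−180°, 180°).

70.3°

At s = jω = j8:
zero (s+2): 2 + j8 → |·| = √(2²+8²) = √68 ≈ 8.2462, ∠ = arctan(8/2) ≈ 75.96°
pole (s+80): 80 + j8 → |·| = √(80²+8²) = √6464 ≈ 80.399, ∠ = arctan(8/80) ≈ 5.71°
∠T = 75.96° − 5.71° = 70.25°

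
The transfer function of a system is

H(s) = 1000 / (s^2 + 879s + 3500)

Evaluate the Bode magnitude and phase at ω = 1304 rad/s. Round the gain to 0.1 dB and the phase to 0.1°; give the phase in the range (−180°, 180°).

Substitute s = j1304:
Numerator: 1000 = 1000 + j0
Denominator: (j1304)^2 + 879(j1304) + 3500 = -1696916 + j1146216
|N| = √(1000² + 0²) ≈ 1000, ∠N ≈ 0.00°
|D| = √(1696916² + 1146216²) ≈ 2.0478e+06, ∠D ≈ 145.96°
|H| = 1000 / 2.0478e+06 ≈ 0.00048833
Gain = 20 log₁₀(0.00048833) ≈ -66.23 dB
∠H = 0.00° − 145.96° = -145.96°

-66.2 dB, -146.0°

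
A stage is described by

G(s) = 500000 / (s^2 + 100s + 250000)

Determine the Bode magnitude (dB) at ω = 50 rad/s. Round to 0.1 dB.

6.1 dB

At s = jω = j50:
quadratic: (j50)² + 100·j50 + 250000 = 247500 + j5000 → |·| ≈ 2.4755e+05, ∠ ≈ 1.16°
|G| = 500000 / 2.4755e+05 ≈ 2.0198
Gain = 20 log₁₀(2.0198) ≈ 6.11 dB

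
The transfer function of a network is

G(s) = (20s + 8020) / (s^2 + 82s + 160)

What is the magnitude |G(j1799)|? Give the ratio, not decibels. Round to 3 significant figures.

Substitute s = j1799:
Numerator: 20(j1799) + 8020 = 8020 + j35980
Denominator: (j1799)^2 + 82(j1799) + 160 = -3236241 + j147518
|N| = √(8020² + 35980²) ≈ 36863, ∠N ≈ 77.43°
|D| = √(3236241² + 147518²) ≈ 3.2396e+06, ∠D ≈ 177.39°
|G| = 36863 / 3.2396e+06 ≈ 0.011379

0.0114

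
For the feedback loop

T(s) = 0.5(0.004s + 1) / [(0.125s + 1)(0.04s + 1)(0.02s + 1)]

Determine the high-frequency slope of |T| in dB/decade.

-40 dB/decade

Each pole contributes −20 dB/decade at high frequency; each zero contributes +20 dB/decade.
Net: 1 zero(s) − 3 pole(s) → -40 dB/decade.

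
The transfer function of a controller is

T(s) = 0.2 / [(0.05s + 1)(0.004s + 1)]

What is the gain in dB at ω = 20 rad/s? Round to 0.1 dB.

-17.0 dB

At ω = 20 rad/s:
pole (1 + j20·0.05) = 1 + j1 → |·| ≈ 1.4142, ∠ ≈ 45.00°
pole (1 + j20·0.004) = 1 + j0.08 → |·| ≈ 1.0032, ∠ ≈ 4.57°
|T| = 0.2 · 1 / (1.4142 · 1.0032) ≈ 0.14097
Gain = 20 log₁₀(0.14097) ≈ -17.02 dB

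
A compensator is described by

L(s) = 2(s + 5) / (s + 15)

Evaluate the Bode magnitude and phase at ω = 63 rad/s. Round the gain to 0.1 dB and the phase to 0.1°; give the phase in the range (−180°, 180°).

5.8 dB, 8.9°

At s = jω = j63:
zero (s+5): 5 + j63 → |·| = √(5²+63²) = √3994 ≈ 63.198, ∠ = arctan(63/5) ≈ 85.46°
pole (s+15): 15 + j63 → |·| = √(15²+63²) = √4194 ≈ 64.761, ∠ = arctan(63/15) ≈ 76.61°
|L| = 2 · 63.198 / 64.761 ≈ 1.9517
Gain = 20 log₁₀(1.9517) ≈ 5.81 dB
∠L = 85.46° − 76.61° = 8.85°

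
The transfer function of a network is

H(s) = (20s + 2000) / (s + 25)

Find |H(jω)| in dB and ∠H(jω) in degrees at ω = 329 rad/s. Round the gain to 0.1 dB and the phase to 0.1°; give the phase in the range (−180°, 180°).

26.4 dB, -12.6°

Substitute s = j329:
Numerator: 20(j329) + 2000 = 2000 + j6580
Denominator: (j329) + 25 = 25 + j329
|N| = √(2000² + 6580²) ≈ 6877.2, ∠N ≈ 73.09°
|D| = √(25² + 329²) ≈ 329.95, ∠D ≈ 85.65°
|H| = 6877.2 / 329.95 ≈ 20.843
Gain = 20 log₁₀(20.843) ≈ 26.38 dB
∠H = 73.09° − 85.65° = -12.56°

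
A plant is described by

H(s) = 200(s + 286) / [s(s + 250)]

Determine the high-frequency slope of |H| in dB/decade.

-20 dB/decade

Each pole contributes −20 dB/decade at high frequency; each zero contributes +20 dB/decade.
Net: 1 zero(s) − 2 pole(s) → -20 dB/decade.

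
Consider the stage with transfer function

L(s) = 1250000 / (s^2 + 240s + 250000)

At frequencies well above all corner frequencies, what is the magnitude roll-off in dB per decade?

Each pole contributes −20 dB/decade at high frequency; each zero contributes +20 dB/decade.
Net: 0 zero(s) − 2 pole(s) → -40 dB/decade.

-40 dB/decade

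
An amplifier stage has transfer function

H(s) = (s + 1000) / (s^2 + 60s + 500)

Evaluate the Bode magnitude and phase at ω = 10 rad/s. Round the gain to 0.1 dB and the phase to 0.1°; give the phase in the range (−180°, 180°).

2.8 dB, -55.7°

Substitute s = j10:
Numerator: (j10) + 1000 = 1000 + j10
Denominator: (j10)^2 + 60(j10) + 500 = 400 + j600
|N| = √(1000² + 10²) ≈ 1000, ∠N ≈ 0.57°
|D| = √(400² + 600²) ≈ 721.11, ∠D ≈ 56.31°
|H| = 1000 / 721.11 ≈ 1.3868
Gain = 20 log₁₀(1.3868) ≈ 2.84 dB
∠H = 0.57° − 56.31° = -55.74°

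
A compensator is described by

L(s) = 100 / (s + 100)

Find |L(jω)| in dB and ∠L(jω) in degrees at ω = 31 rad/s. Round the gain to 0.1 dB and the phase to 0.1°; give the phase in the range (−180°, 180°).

Substitute s = j31:
Numerator: 100 = 100 + j0
Denominator: (j31) + 100 = 100 + j31
|N| = √(100² + 0²) ≈ 100, ∠N ≈ 0.00°
|D| = √(100² + 31²) ≈ 104.69, ∠D ≈ 17.22°
|L| = 100 / 104.69 ≈ 0.9552
Gain = 20 log₁₀(0.9552) ≈ -0.40 dB
∠L = 0.00° − 17.22° = -17.22°

-0.4 dB, -17.2°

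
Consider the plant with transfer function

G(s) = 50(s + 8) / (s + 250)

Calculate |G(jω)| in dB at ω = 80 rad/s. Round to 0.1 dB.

23.7 dB

At s = jω = j80:
zero (s+8): 8 + j80 → |·| = √(8²+80²) = √6464 ≈ 80.399, ∠ = arctan(80/8) ≈ 84.29°
pole (s+250): 250 + j80 → |·| = √(250²+80²) = √68900 ≈ 262.49, ∠ = arctan(80/250) ≈ 17.74°
|G| = 50 · 80.399 / 262.49 ≈ 15.315
Gain = 20 log₁₀(15.315) ≈ 23.70 dB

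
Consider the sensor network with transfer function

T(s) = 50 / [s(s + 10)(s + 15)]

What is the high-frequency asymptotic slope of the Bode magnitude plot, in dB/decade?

-60 dB/decade

Each pole contributes −20 dB/decade at high frequency; each zero contributes +20 dB/decade.
Net: 0 zero(s) − 3 pole(s) → -60 dB/decade.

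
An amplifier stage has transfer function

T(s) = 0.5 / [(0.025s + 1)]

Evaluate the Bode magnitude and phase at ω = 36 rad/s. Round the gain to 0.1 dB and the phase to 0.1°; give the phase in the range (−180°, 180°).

-8.6 dB, -42.0°

At ω = 36 rad/s:
pole (1 + j36·0.025) = 1 + j0.9 → |·| ≈ 1.3454, ∠ ≈ 41.99°
|T| = 0.5 · 1 / (1.3454) ≈ 0.37164
Gain = 20 log₁₀(0.37164) ≈ -8.60 dB
∠T = (0°) − (41.99°) = -41.99°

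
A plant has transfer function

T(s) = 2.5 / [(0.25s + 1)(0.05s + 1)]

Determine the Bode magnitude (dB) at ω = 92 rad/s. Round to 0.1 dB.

At ω = 92 rad/s:
pole (1 + j92·0.25) = 1 + j23 → |·| ≈ 23.022, ∠ ≈ 87.51°
pole (1 + j92·0.05) = 1 + j4.6 → |·| ≈ 4.7074, ∠ ≈ 77.74°
|T| = 2.5 · 1 / (23.022 · 4.7074) ≈ 0.023068
Gain = 20 log₁₀(0.023068) ≈ -32.74 dB

-32.7 dB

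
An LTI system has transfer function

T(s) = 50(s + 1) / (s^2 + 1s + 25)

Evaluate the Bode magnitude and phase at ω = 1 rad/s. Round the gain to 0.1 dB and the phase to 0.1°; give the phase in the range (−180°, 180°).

At s = jω = j1:
zero (s+1): 1 + j1 → |·| = √(1²+1²) = √2 ≈ 1.4142, ∠ = arctan(1/1) ≈ 45.00°
quadratic: (j1)² + 1·j1 + 25 = 24 + j1 → |·| ≈ 24.021, ∠ ≈ 2.39°
|T| = 50 · 1.4142 / 24.021 ≈ 2.9437
Gain = 20 log₁₀(2.9437) ≈ 9.38 dB
∠T = 45.00° − 2.39° = 42.61°

9.4 dB, 42.6°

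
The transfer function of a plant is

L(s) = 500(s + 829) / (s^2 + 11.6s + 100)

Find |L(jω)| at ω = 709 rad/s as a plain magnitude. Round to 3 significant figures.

At s = jω = j709:
zero (s+829): 829 + j709 → |·| = √(829²+709²) = √1189922 ≈ 1090.8, ∠ = arctan(709/829) ≈ 40.54°
quadratic: (j709)² + 11.6·j709 + 100 = -502581 + j8224.4 → |·| ≈ 5.0265e+05, ∠ ≈ 179.06°
|L| = 500 · 1090.8 / 5.0265e+05 ≈ 1.085

1.09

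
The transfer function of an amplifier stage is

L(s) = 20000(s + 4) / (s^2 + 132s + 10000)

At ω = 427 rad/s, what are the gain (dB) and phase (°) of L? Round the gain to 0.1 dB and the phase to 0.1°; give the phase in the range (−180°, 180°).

33.5 dB, -72.4°

At s = jω = j427:
zero (s+4): 4 + j427 → |·| = √(4²+427²) = √182345 ≈ 427.02, ∠ = arctan(427/4) ≈ 89.46°
quadratic: (j427)² + 132·j427 + 10000 = -172329 + j56364 → |·| ≈ 1.8131e+05, ∠ ≈ 161.89°
|L| = 20000 · 427.02 / 1.8131e+05 ≈ 47.104
Gain = 20 log₁₀(47.104) ≈ 33.46 dB
∠L = 89.46° − 161.89° = -72.43°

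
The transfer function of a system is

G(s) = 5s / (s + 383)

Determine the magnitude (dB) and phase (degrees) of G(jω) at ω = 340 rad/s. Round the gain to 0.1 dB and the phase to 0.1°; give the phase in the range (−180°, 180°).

10.4 dB, 48.4°

At s = jω = j340:
zero at origin: s = j340 → |·| = 340, ∠ = 90.00°
pole (s+383): 383 + j340 → |·| = √(383²+340²) = √262289 ≈ 512.14, ∠ = arctan(340/383) ≈ 41.60°
|G| = 5 · 340 / 512.14 ≈ 3.3194
Gain = 20 log₁₀(3.3194) ≈ 10.42 dB
∠G = 90.00° − 41.60° = 48.40°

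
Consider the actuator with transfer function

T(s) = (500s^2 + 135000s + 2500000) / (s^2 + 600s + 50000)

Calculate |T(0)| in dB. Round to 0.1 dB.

T(0) = 2500000 / 50000 = 50
20 log₁₀(50) ≈ 33.98 dB

34.0 dB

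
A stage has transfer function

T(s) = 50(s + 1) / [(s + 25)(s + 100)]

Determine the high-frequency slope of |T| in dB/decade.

Each pole contributes −20 dB/decade at high frequency; each zero contributes +20 dB/decade.
Net: 1 zero(s) − 2 pole(s) → -20 dB/decade.

-20 dB/decade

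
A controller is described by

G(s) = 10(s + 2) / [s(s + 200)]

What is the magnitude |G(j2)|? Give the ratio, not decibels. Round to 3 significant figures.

0.0707

At s = jω = j2:
zero (s+2): 2 + j2 → |·| = √(2²+2²) = √8 ≈ 2.8284, ∠ = arctan(2/2) ≈ 45.00°
pole (s+200): 200 + j2 → |·| = √(200²+2²) = √40004 ≈ 200.01, ∠ = arctan(2/200) ≈ 0.57°
pole at origin: |s| = 2, ∠ = 90.00° (in denominator)
|G| = 10 · 2.8284 / 400.02 ≈ 0.070706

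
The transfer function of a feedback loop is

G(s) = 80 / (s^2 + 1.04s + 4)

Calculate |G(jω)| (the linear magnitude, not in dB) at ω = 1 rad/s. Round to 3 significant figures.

At s = jω = j1:
quadratic: (j1)² + 1.04·j1 + 4 = 3 + j1.04 → |·| ≈ 3.1752, ∠ ≈ 19.12°
|G| = 80 / 3.1752 ≈ 25.195

25.2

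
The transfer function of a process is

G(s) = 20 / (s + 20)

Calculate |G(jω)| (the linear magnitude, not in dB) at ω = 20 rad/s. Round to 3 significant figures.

0.707

At s = jω = j20:
pole (s+20): 20 + j20 → |·| = √(20²+20²) = √800 ≈ 28.284, ∠ = arctan(20/20) ≈ 45.00°
|G| = 20 / 28.284 ≈ 0.70711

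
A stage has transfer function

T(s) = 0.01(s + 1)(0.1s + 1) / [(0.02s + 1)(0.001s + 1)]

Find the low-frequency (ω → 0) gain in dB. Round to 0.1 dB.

T(0) = 0.01 · 1 / 1 = 0.01
20 log₁₀(0.01) ≈ -40.00 dB

-40.0 dB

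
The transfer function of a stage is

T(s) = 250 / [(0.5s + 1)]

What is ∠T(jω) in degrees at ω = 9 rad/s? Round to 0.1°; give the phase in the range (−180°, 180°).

At ω = 9 rad/s:
pole (1 + j9·0.5) = 1 + j4.5 → |·| ≈ 4.6098, ∠ ≈ 77.47°
∠T = (0°) − (77.47°) = -77.47°

-77.5°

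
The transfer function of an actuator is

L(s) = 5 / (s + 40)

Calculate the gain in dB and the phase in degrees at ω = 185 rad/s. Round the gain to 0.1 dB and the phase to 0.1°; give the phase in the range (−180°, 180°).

At s = jω = j185:
pole (s+40): 40 + j185 → |·| = √(40²+185²) = √35825 ≈ 189.27, ∠ = arctan(185/40) ≈ 77.80°
|L| = 5 / 189.27 ≈ 0.026417
Gain = 20 log₁₀(0.026417) ≈ -31.56 dB
∠L = 0.00° − 77.80° = -77.80°

-31.6 dB, -77.8°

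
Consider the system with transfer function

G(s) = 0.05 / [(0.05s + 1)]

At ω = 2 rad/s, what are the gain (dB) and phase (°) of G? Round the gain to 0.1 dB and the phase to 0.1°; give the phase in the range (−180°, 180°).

At ω = 2 rad/s:
pole (1 + j2·0.05) = 1 + j0.1 → |·| ≈ 1.005, ∠ ≈ 5.71°
|G| = 0.05 · 1 / (1.005) ≈ 0.049751
Gain = 20 log₁₀(0.049751) ≈ -26.06 dB
∠G = (0°) − (5.71°) = -5.71°

-26.1 dB, -5.7°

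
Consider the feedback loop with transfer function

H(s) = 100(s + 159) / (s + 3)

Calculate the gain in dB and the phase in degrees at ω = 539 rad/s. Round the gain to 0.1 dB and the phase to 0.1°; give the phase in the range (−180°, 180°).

At s = jω = j539:
zero (s+159): 159 + j539 → |·| = √(159²+539²) = √315802 ≈ 561.96, ∠ = arctan(539/159) ≈ 73.56°
pole (s+3): 3 + j539 → |·| = √(3²+539²) = √290530 ≈ 539.01, ∠ = arctan(539/3) ≈ 89.68°
|H| = 100 · 561.96 / 539.01 ≈ 104.26
Gain = 20 log₁₀(104.26) ≈ 40.36 dB
∠H = 73.56° − 89.68° = -16.12°

40.4 dB, -16.1°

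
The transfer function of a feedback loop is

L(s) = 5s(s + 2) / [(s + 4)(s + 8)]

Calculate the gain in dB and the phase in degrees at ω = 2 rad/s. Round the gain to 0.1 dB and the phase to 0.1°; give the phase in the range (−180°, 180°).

At s = jω = j2:
zero (s+2): 2 + j2 → |·| = √(2²+2²) = √8 ≈ 2.8284, ∠ = arctan(2/2) ≈ 45.00°
zero at origin: s = j2 → |·| = 2, ∠ = 90.00°
pole (s+4): 4 + j2 → |·| = √(4²+2²) = √20 ≈ 4.4721, ∠ = arctan(2/4) ≈ 26.57°
pole (s+8): 8 + j2 → |·| = √(8²+2²) = √68 ≈ 8.2462, ∠ = arctan(2/8) ≈ 14.04°
|L| = 5 · 5.6568 / 36.878 ≈ 0.76696
Gain = 20 log₁₀(0.76696) ≈ -2.30 dB
∠L = 135.00° − 40.61° = 94.39°

-2.3 dB, 94.4°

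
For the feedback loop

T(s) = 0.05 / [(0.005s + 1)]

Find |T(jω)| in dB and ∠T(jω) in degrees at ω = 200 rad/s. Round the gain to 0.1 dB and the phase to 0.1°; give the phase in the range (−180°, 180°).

-29.0 dB, -45.0°

At ω = 200 rad/s:
pole (1 + j200·0.005) = 1 + j1 → |·| ≈ 1.4142, ∠ ≈ 45.00°
|T| = 0.05 · 1 / (1.4142) ≈ 0.035356
Gain = 20 log₁₀(0.035356) ≈ -29.03 dB
∠T = (0°) − (45.00°) = -45.00°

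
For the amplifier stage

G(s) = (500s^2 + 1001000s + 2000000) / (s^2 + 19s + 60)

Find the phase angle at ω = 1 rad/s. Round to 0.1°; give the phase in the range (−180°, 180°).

8.7°

Substitute s = j1:
Numerator: 500(j1)^2 + 1001000(j1) + 2000000 = 1999500 + j1001000
Denominator: (j1)^2 + 19(j1) + 60 = 59 + j19
|N| = √(1999500² + 1001000²) ≈ 2.2361e+06, ∠N ≈ 26.59°
|D| = √(59² + 19²) ≈ 61.984, ∠D ≈ 17.85°
∠G = 26.59° − 17.85° = 8.74°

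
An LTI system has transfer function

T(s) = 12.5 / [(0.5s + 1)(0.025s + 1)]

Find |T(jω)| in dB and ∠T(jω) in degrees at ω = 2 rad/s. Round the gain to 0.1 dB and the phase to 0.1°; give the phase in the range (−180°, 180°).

At ω = 2 rad/s:
pole (1 + j2·0.5) = 1 + j1 → |·| ≈ 1.4142, ∠ ≈ 45.00°
pole (1 + j2·0.025) = 1 + j0.05 → |·| ≈ 1.0012, ∠ ≈ 2.86°
|T| = 12.5 · 1 / (1.4142 · 1.0012) ≈ 8.8283
Gain = 20 log₁₀(8.8283) ≈ 18.92 dB
∠T = (0°) − (45.00° + 2.86°) = -47.86°

18.9 dB, -47.9°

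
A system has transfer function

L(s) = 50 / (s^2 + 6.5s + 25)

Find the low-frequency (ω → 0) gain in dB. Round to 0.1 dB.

6.0 dB

L(0) = 50 / 25 = 2
20 log₁₀(2) ≈ 6.02 dB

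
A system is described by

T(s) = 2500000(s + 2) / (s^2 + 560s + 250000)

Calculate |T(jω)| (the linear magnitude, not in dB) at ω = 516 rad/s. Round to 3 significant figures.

4.46e+03

At s = jω = j516:
zero (s+2): 2 + j516 → |·| = √(2²+516²) = √266260 ≈ 516, ∠ = arctan(516/2) ≈ 89.78°
quadratic: (j516)² + 560·j516 + 250000 = -16256 + j288960 → |·| ≈ 2.8942e+05, ∠ ≈ 93.22°
|T| = 2500000 · 516 / 2.8942e+05 ≈ 4457.2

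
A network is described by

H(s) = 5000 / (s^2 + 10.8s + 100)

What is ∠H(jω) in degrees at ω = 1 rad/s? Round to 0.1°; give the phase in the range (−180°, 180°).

At s = jω = j1:
quadratic: (j1)² + 10.8·j1 + 100 = 99 + j10.8 → |·| ≈ 99.587, ∠ ≈ 6.23°
∠H = 0.00° − 6.23° = -6.23°

-6.2°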